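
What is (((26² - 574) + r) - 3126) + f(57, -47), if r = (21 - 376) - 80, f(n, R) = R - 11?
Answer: -3517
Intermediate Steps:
f(n, R) = -11 + R
r = -435 (r = -355 - 80 = -435)
(((26² - 574) + r) - 3126) + f(57, -47) = (((26² - 574) - 435) - 3126) + (-11 - 47) = (((676 - 574) - 435) - 3126) - 58 = ((102 - 435) - 3126) - 58 = (-333 - 3126) - 58 = -3459 - 58 = -3517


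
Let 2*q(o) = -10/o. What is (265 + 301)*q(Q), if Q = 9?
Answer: -2830/9 ≈ -314.44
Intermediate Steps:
q(o) = -5/o (q(o) = (-10/o)/2 = -5/o)
(265 + 301)*q(Q) = (265 + 301)*(-5/9) = 566*(-5*1/9) = 566*(-5/9) = -2830/9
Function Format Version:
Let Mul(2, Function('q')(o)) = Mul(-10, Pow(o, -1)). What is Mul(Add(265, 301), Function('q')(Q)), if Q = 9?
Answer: Rational(-2830, 9) ≈ -314.44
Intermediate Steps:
Function('q')(o) = Mul(-5, Pow(o, -1)) (Function('q')(o) = Mul(Rational(1, 2), Mul(-10, Pow(o, -1))) = Mul(-5, Pow(o, -1)))
Mul(Add(265, 301), Function('q')(Q)) = Mul(Add(265, 301), Mul(-5, Pow(9, -1))) = Mul(566, Mul(-5, Rational(1, 9))) = Mul(566, Rational(-5, 9)) = Rational(-2830, 9)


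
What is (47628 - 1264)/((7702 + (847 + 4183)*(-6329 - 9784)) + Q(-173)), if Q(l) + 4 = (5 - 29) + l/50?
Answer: -2318200/4052035973 ≈ -0.00057211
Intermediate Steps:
Q(l) = -28 + l/50 (Q(l) = -4 + ((5 - 29) + l/50) = -4 + (-24 + l*(1/50)) = -4 + (-24 + l/50) = -28 + l/50)
(47628 - 1264)/((7702 + (847 + 4183)*(-6329 - 9784)) + Q(-173)) = (47628 - 1264)/((7702 + (847 + 4183)*(-6329 - 9784)) + (-28 + (1/50)*(-173))) = 46364/((7702 + 5030*(-16113)) + (-28 - 173/50)) = 46364/((7702 - 81048390) - 1573/50) = 46364/(-81040688 - 1573/50) = 46364/(-4052035973/50) = 46364*(-50/4052035973) = -2318200/4052035973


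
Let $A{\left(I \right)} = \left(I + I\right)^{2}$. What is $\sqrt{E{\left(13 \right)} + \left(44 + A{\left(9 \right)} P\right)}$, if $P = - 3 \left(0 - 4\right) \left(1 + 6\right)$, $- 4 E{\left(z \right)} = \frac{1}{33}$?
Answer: $\frac{\sqrt{118744527}}{66} \approx 165.11$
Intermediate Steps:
$E{\left(z \right)} = - \frac{1}{132}$ ($E{\left(z \right)} = - \frac{1}{4 \cdot 33} = \left(- \frac{1}{4}\right) \frac{1}{33} = - \frac{1}{132}$)
$P = 84$ ($P = \left(-3\right) \left(-4\right) 7 = 12 \cdot 7 = 84$)
$A{\left(I \right)} = 4 I^{2}$ ($A{\left(I \right)} = \left(2 I\right)^{2} = 4 I^{2}$)
$\sqrt{E{\left(13 \right)} + \left(44 + A{\left(9 \right)} P\right)} = \sqrt{- \frac{1}{132} + \left(44 + 4 \cdot 9^{2} \cdot 84\right)} = \sqrt{- \frac{1}{132} + \left(44 + 4 \cdot 81 \cdot 84\right)} = \sqrt{- \frac{1}{132} + \left(44 + 324 \cdot 84\right)} = \sqrt{- \frac{1}{132} + \left(44 + 27216\right)} = \sqrt{- \frac{1}{132} + 27260} = \sqrt{\frac{3598319}{132}} = \frac{\sqrt{118744527}}{66}$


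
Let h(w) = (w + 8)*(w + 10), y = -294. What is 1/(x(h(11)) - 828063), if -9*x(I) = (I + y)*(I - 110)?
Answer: -3/2494304 ≈ -1.2027e-6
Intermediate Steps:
h(w) = (8 + w)*(10 + w)
x(I) = -(-294 + I)*(-110 + I)/9 (x(I) = -(I - 294)*(I - 110)/9 = -(-294 + I)*(-110 + I)/9)
1/(x(h(11)) - 828063) = 1/((-10780/3 - (80 + 11² + 18*11)²/9 + 404*(80 + 11² + 18*11)/9) - 828063) = 1/((-10780/3 - (80 + 121 + 198)²/9 + 404*(80 + 121 + 198)/9) - 828063) = 1/((-10780/3 - ⅑*399² + (404/9)*399) - 828063) = 1/((-10780/3 - ⅑*159201 + 53732/3) - 828063) = 1/((-10780/3 - 17689 + 53732/3) - 828063) = 1/(-10115/3 - 828063) = 1/(-2494304/3) = -3/2494304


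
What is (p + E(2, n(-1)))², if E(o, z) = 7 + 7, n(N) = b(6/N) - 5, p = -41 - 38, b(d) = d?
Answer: 4225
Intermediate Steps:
p = -79
n(N) = -5 + 6/N (n(N) = 6/N - 5 = -5 + 6/N)
E(o, z) = 14
(p + E(2, n(-1)))² = (-79 + 14)² = (-65)² = 4225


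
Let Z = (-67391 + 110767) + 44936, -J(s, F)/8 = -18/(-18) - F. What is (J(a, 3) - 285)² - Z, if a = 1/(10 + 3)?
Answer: -15951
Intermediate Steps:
a = 1/13 ≈ 0.076923
J(s, F) = -8 + 8*F (J(s, F) = -8*(-18/(-18) - F) = -8*(-18*(-1/18) - F) = -8*(1 - F) = -8 + 8*F)
Z = 88312 (Z = 43376 + 44936 = 88312)
(J(a, 3) - 285)² - Z = ((-8 + 8*3) - 285)² - 1*88312 = ((-8 + 24) - 285)² - 88312 = (16 - 285)² - 88312 = (-269)² - 88312 = 72361 - 88312 = -15951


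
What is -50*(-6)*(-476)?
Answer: -142800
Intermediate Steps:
-50*(-6)*(-476) = 300*(-476) = -142800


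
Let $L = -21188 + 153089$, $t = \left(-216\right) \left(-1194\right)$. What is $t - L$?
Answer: $126003$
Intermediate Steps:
$t = 257904$
$L = 131901$
$t - L = 257904 - 131901 = 126003$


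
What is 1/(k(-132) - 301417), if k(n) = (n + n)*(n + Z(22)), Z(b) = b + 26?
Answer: -1/279241 ≈ -3.5811e-6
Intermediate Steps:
Z(b) = 26 + b
k(n) = 2*n*(48 + n) (k(n) = (n + n)*(n + (26 + 22)) = (2*n)*(n + 48) = (2*n)*(48 + n) = 2*n*(48 + n))
1/(k(-132) - 301417) = 1/(2*(-132)*(48 - 132) - 301417) = 1/(2*(-132)*(-84) - 301417) = 1/(22176 - 301417) = 1/(-279241) = -1/279241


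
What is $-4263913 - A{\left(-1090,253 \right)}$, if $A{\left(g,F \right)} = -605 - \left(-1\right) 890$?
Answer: $-4264198$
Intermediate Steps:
$A{\left(g,F \right)} = 285$ ($A{\left(g,F \right)} = -605 - -890 = -605 + 890 = 285$)
$-4263913 - A{\left(-1090,253 \right)} = -4263913 - 285 = -4264198$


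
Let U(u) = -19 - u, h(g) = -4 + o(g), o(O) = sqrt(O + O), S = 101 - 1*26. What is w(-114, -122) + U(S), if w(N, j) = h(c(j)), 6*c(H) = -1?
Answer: -98 + I*sqrt(3)/3 ≈ -98.0 + 0.57735*I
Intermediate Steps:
S = 75 (S = 101 - 26 = 75)
o(O) = sqrt(2)*sqrt(O) (o(O) = sqrt(2*O) = sqrt(2)*sqrt(O))
c(H) = -1/6 (c(H) = (1/6)*(-1) = -1/6)
h(g) = -4 + sqrt(2)*sqrt(g)
w(N, j) = -4 + I*sqrt(3)/3 (w(N, j) = -4 + sqrt(2)*sqrt(-1/6) = -4 + sqrt(2)*(I*sqrt(6)/6) = -4 + I*sqrt(3)/3)
w(-114, -122) + U(S) = (-4 + I*sqrt(3)/3) + (-19 - 1*75) = (-4 + I*sqrt(3)/3) + (-19 - 75) = (-4 + I*sqrt(3)/3) - 94 = -98 + I*sqrt(3)/3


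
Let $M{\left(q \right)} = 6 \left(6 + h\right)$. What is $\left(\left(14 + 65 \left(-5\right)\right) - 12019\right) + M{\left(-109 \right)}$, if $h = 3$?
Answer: $-12276$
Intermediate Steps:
$M{\left(q \right)} = 54$ ($M{\left(q \right)} = 6 \left(6 + 3\right) = 6 \cdot 9 = 54$)
$\left(\left(14 + 65 \left(-5\right)\right) - 12019\right) + M{\left(-109 \right)} = \left(\left(14 + 65 \left(-5\right)\right) - 12019\right) + 54 = \left(\left(14 - 325\right) - 12019\right) + 54 = \left(-311 - 12019\right) + 54 = -12330 + 54 = -12276$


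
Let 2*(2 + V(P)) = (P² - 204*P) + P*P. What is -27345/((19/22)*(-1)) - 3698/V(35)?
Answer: 1412001992/44593 ≈ 31664.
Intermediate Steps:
V(P) = -2 + P² - 102*P (V(P) = -2 + ((P² - 204*P) + P*P)/2 = -2 + ((P² - 204*P) + P²)/2 = -2 + (-204*P + 2*P²)/2 = -2 + (P² - 102*P) = -2 + P² - 102*P)
-27345/((19/22)*(-1)) - 3698/V(35) = -27345/((19/22)*(-1)) - 3698/(-2 + 35² - 102*35) = -27345/(((1/22)*19)*(-1)) - 3698/(-2 + 1225 - 3570) = -27345/((19/22)*(-1)) - 3698/(-2347) = -27345/(-19/22) - 3698*(-1/2347) = -27345*(-22/19) + 3698/2347 = 601590/19 + 3698/2347 = 1412001992/44593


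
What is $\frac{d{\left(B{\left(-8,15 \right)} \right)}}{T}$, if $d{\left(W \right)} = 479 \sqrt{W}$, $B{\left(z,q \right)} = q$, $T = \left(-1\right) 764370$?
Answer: $- \frac{479 \sqrt{15}}{764370} \approx -0.002427$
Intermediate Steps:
$T = -764370$
$\frac{d{\left(B{\left(-8,15 \right)} \right)}}{T} = \frac{479 \sqrt{15}}{-764370} = 479 \sqrt{15} \left(- \frac{1}{764370}\right) = - \frac{479 \sqrt{15}}{764370}$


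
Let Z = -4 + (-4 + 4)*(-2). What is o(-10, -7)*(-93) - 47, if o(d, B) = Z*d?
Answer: -3767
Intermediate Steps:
Z = -4 (Z = -4 + 0*(-2) = -4 + 0 = -4)
o(d, B) = -4*d
o(-10, -7)*(-93) - 47 = -4*(-10)*(-93) - 47 = 40*(-93) - 47 = -3720 - 47 = -3767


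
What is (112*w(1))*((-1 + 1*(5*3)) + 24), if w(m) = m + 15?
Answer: 68096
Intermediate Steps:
w(m) = 15 + m
(112*w(1))*((-1 + 1*(5*3)) + 24) = (112*(15 + 1))*((-1 + 1*(5*3)) + 24) = (112*16)*((-1 + 1*15) + 24) = 1792*((-1 + 15) + 24) = 1792*(14 + 24) = 1792*38 = 68096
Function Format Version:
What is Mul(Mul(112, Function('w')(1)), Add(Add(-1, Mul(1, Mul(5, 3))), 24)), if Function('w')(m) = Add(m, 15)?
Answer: 68096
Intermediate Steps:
Function('w')(m) = Add(15, m)
Mul(Mul(112, Function('w')(1)), Add(Add(-1, Mul(1, Mul(5, 3))), 24)) = Mul(Mul(112, Add(15, 1)), Add(Add(-1, Mul(1, Mul(5, 3))), 24)) = Mul(Mul(112, 16), Add(Add(-1, Mul(1, 15)), 24)) = Mul(1792, Add(Add(-1, 15), 24)) = Mul(1792, Add(14, 24)) = Mul(1792, 38) = 68096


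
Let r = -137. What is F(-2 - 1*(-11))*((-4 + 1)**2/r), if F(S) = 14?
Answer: -126/137 ≈ -0.91971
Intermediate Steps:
F(-2 - 1*(-11))*((-4 + 1)**2/r) = 14*((-4 + 1)**2/(-137)) = 14*((-3)**2*(-1/137)) = 14*(9*(-1/137)) = 14*(-9/137) = -126/137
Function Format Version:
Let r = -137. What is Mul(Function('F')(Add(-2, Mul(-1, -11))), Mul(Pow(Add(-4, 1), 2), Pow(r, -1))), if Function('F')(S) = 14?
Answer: Rational(-126, 137) ≈ -0.91971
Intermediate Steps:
Mul(Function('F')(Add(-2, Mul(-1, -11))), Mul(Pow(Add(-4, 1), 2), Pow(r, -1))) = Mul(14, Mul(Pow(Add(-4, 1), 2), Pow(-137, -1))) = Mul(14, Mul(Pow(-3, 2), Rational(-1, 137))) = Mul(14, Mul(9, Rational(-1, 137))) = Mul(14, Rational(-9, 137)) = Rational(-126, 137)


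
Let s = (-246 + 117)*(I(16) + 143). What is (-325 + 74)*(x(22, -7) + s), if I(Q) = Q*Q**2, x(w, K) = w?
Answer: 137249059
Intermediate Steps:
I(Q) = Q**3
s = -546831 (s = (-246 + 117)*(16**3 + 143) = -129*(4096 + 143) = -129*4239 = -546831)
(-325 + 74)*(x(22, -7) + s) = (-325 + 74)*(22 - 546831) = -251*(-546809) = 137249059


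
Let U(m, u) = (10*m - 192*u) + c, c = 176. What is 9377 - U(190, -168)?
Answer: -24955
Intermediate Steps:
U(m, u) = 176 - 192*u + 10*m (U(m, u) = (10*m - 192*u) + 176 = (-192*u + 10*m) + 176 = 176 - 192*u + 10*m)
9377 - U(190, -168) = 9377 - (176 - 192*(-168) + 10*190) = 9377 - (176 + 32256 + 1900) = 9377 - 1*34332 = 9377 - 34332 = -24955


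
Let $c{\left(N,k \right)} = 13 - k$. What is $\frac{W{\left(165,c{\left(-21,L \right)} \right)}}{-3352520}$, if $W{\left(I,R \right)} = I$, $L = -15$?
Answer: $- \frac{33}{670504} \approx -4.9217 \cdot 10^{-5}$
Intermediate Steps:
$\frac{W{\left(165,c{\left(-21,L \right)} \right)}}{-3352520} = \frac{165}{-3352520} = 165 \left(- \frac{1}{3352520}\right) = - \frac{33}{670504}$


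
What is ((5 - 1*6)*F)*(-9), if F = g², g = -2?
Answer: 36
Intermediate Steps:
F = 4 (F = (-2)² = 4)
((5 - 1*6)*F)*(-9) = ((5 - 1*6)*4)*(-9) = ((5 - 6)*4)*(-9) = -1*4*(-9) = -4*(-9) = 36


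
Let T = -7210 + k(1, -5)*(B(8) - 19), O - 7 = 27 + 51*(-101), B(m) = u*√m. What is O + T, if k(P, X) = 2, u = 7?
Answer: -12365 + 28*√2 ≈ -12325.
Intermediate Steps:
B(m) = 7*√m
O = -5117 (O = 7 + (27 + 51*(-101)) = 7 + (27 - 5151) = 7 - 5124 = -5117)
T = -7248 + 28*√2 (T = -7210 + 2*(7*√8 - 19) = -7210 + 2*(7*(2*√2) - 19) = -7210 + 2*(14*√2 - 19) = -7210 + 2*(-19 + 14*√2) = -7210 + (-38 + 28*√2) = -7248 + 28*√2 ≈ -7208.4)
O + T = -5117 + (-7248 + 28*√2) = -12365 + 28*√2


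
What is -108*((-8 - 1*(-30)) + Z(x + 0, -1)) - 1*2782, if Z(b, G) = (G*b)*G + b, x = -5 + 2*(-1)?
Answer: -3646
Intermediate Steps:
x = -7 (x = -5 - 2 = -7)
Z(b, G) = b + b*G**2 (Z(b, G) = b*G**2 + b = b + b*G**2)
-108*((-8 - 1*(-30)) + Z(x + 0, -1)) - 1*2782 = -108*((-8 - 1*(-30)) + (-7 + 0)*(1 + (-1)**2)) - 1*2782 = -108*((-8 + 30) - 7*(1 + 1)) - 2782 = -108*(22 - 7*2) - 2782 = -108*(22 - 14) - 2782 = -108*8 - 2782 = -864 - 2782 = -3646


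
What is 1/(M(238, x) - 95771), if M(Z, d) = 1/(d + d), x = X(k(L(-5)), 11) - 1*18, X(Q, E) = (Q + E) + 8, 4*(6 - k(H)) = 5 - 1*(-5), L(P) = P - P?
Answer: -9/861938 ≈ -1.0442e-5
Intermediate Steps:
L(P) = 0
k(H) = 7/2 (k(H) = 6 - (5 - 1*(-5))/4 = 6 - (5 + 5)/4 = 6 - 1/4*10 = 6 - 5/2 = 7/2)
X(Q, E) = 8 + E + Q (X(Q, E) = (E + Q) + 8 = 8 + E + Q)
x = 9/2 (x = (8 + 11 + 7/2) - 1*18 = 45/2 - 18 = 9/2 ≈ 4.5000)
M(Z, d) = 1/(2*d)
1/(M(238, x) - 95771) = 1/(1/(2*(9/2)) - 95771) = 1/((1/2)*(2/9) - 95771) = 1/(1/9 - 95771) = 1/(-861938/9) = -9/861938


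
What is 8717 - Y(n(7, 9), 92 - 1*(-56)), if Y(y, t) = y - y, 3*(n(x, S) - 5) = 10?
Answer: 8717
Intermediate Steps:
n(x, S) = 25/3 (n(x, S) = 5 + (1/3)*10 = 5 + 10/3 = 25/3)
Y(y, t) = 0
8717 - Y(n(7, 9), 92 - 1*(-56)) = 8717 - 1*0 = 8717 + 0 = 8717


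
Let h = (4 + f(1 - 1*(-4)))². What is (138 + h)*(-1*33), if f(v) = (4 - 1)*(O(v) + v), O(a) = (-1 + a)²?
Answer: -152691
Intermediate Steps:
f(v) = 3*v + 3*(-1 + v)² (f(v) = (4 - 1)*((-1 + v)² + v) = 3*(v + (-1 + v)²) = 3*v + 3*(-1 + v)²)
h = 4489 (h = (4 + (3*(1 - 1*(-4)) + 3*(-1 + (1 - 1*(-4)))²))² = (4 + (3*(1 + 4) + 3*(-1 + (1 + 4))²))² = (4 + (3*5 + 3*(-1 + 5)²))² = (4 + (15 + 3*4²))² = (4 + (15 + 3*16))² = (4 + (15 + 48))² = (4 + 63)² = 67² = 4489)
(138 + h)*(-1*33) = (138 + 4489)*(-1*33) = 4627*(-33) = -152691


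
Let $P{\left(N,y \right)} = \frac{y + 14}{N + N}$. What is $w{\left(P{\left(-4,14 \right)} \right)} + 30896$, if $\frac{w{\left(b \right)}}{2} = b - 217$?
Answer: $30455$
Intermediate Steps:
$P{\left(N,y \right)} = \frac{14 + y}{2 N}$
$w{\left(b \right)} = -434 + 2 b$ ($w{\left(b \right)} = 2 \left(b - 217\right) = 2 \left(-217 + b\right) = -434 + 2 b$)
$w{\left(P{\left(-4,14 \right)} \right)} + 30896 = \left(-434 + 2 \frac{14 + 14}{2 \left(-4\right)}\right) + 30896 = \left(-434 + 2 \cdot \frac{1}{2} \left(- \frac{1}{4}\right) 28\right) + 30896 = \left(-434 + 2 \left(- \frac{7}{2}\right)\right) + 30896 = \left(-434 - 7\right) + 30896 = -441 + 30896 = 30455$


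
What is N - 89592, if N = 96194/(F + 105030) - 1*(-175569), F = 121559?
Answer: 19481538647/226589 ≈ 85977.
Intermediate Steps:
N = 39782100335/226589 (N = 96194/(121559 + 105030) - 1*(-175569) = 96194/226589 + 175569 = 39782100335/226589 ≈ 1.7557e+5)
N - 89592 = 39782100335/226589 - 89592 = 19481538647/226589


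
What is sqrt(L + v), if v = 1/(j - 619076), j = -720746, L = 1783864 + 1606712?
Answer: sqrt(6086500932650630162)/1339822 ≈ 1841.4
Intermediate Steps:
L = 3390576
v = -1/1339822 (v = 1/(-720746 - 619076) = 1/(-1339822) = -1/1339822 ≈ -7.4637e-7)
sqrt(L + v) = sqrt(3390576 - 1/1339822) = sqrt(4542768317471/1339822) = sqrt(6086500932650630162)/1339822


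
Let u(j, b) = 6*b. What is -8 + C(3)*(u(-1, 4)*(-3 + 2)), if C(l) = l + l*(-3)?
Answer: 136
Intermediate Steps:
C(l) = -2*l (C(l) = l - 3*l = -2*l)
-8 + C(3)*(u(-1, 4)*(-3 + 2)) = -8 + (-2*3)*((6*4)*(-3 + 2)) = -8 - 144*(-1) = -8 - 6*(-24) = -8 + 144 = 136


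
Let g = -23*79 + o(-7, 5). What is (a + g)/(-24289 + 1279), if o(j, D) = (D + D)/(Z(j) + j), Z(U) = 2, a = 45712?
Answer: -14631/7670 ≈ -1.9076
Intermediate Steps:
o(j, D) = 2*D/(2 + j) (o(j, D) = (D + D)/(2 + j) = (2*D)/(2 + j) = 2*D/(2 + j))
g = -1819 (g = -23*79 + 2*5/(2 - 7) = -1817 + 2*5/(-5) = -1817 + 2*5*(-⅕) = -1817 - 2 = -1819)
(a + g)/(-24289 + 1279) = (45712 - 1819)/(-24289 + 1279) = 43893/(-23010) = 43893*(-1/23010) = -14631/7670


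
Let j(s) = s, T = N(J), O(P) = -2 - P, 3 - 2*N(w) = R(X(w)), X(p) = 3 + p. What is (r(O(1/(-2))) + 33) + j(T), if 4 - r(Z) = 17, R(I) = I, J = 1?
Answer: 39/2 ≈ 19.500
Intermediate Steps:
N(w) = -w/2 (N(w) = 3/2 - (3 + w)/2 = 3/2 + (-3/2 - w/2) = -w/2)
T = -½ (T = -½*1 = -½ ≈ -0.50000)
r(Z) = -13 (r(Z) = 4 - 1*17 = 4 - 17 = -13)
(r(O(1/(-2))) + 33) + j(T) = (-13 + 33) - ½ = 20 - ½ = 39/2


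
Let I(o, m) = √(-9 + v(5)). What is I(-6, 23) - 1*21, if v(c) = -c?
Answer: -21 + I*√14 ≈ -21.0 + 3.7417*I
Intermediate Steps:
I(o, m) = I*√14 (I(o, m) = √(-9 - 1*5) = √(-9 - 5) = √(-14) = I*√14)
I(-6, 23) - 1*21 = I*√14 - 1*21 = I*√14 - 21 = -21 + I*√14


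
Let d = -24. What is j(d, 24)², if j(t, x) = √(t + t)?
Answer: -48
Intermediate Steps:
j(t, x) = √2*√t (j(t, x) = √(2*t) = √2*√t)
j(d, 24)² = (√2*√(-24))² = (√2*(2*I*√6))² = (4*I*√3)² = -48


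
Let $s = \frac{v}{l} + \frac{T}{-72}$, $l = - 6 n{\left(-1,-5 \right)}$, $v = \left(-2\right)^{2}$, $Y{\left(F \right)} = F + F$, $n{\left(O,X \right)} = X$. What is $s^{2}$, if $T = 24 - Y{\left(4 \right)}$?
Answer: $\frac{16}{2025} \approx 0.0079012$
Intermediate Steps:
$Y{\left(F \right)} = 2 F$
$v = 4$
$l = 30$ ($l = \left(-6\right) \left(-5\right) = 30$)
$T = 16$ ($T = 24 - 2 \cdot 4 = 24 - 8 = 16$)
$s = - \frac{4}{45}$ ($s = \frac{4}{30} + \frac{16}{-72} = 4 \cdot \frac{1}{30} + 16 \left(- \frac{1}{72}\right) = \frac{2}{15} - \frac{2}{9} = - \frac{4}{45} \approx -0.088889$)
$s^{2} = \left(- \frac{4}{45}\right)^{2} = \frac{16}{2025}$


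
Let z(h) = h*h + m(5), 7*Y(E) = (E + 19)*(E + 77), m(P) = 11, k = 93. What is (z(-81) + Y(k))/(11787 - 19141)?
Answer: -4646/3677 ≈ -1.2635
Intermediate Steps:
Y(E) = (19 + E)*(77 + E)/7 (Y(E) = ((E + 19)*(E + 77))/7 = ((19 + E)*(77 + E))/7 = (19 + E)*(77 + E)/7)
z(h) = 11 + h**2 (z(h) = h*h + 11 = h**2 + 11 = 11 + h**2)
(z(-81) + Y(k))/(11787 - 19141) = ((11 + (-81)**2) + (209 + (1/7)*93**2 + (96/7)*93))/(11787 - 19141) = ((11 + 6561) + (209 + (1/7)*8649 + 8928/7))/(-7354) = (6572 + (209 + 8649/7 + 8928/7))*(-1/7354) = (6572 + 2720)*(-1/7354) = 9292*(-1/7354) = -4646/3677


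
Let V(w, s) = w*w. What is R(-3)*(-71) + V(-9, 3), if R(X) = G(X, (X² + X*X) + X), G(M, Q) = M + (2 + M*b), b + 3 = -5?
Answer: -1552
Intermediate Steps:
b = -8 (b = -3 - 5 = -8)
G(M, Q) = 2 - 7*M (G(M, Q) = M + (2 + M*(-8)) = M + (2 - 8*M) = 2 - 7*M)
R(X) = 2 - 7*X
V(w, s) = w²
R(-3)*(-71) + V(-9, 3) = (2 - 7*(-3))*(-71) + (-9)² = (2 + 21)*(-71) + 81 = 23*(-71) + 81 = -1633 + 81 = -1552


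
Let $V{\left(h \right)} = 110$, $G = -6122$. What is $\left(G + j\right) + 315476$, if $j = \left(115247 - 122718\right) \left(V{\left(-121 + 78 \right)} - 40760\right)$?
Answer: $304005504$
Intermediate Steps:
$j = 303696150$ ($j = \left(115247 - 122718\right) \left(110 - 40760\right) = \left(-7471\right) \left(-40650\right) = 303696150$)
$\left(G + j\right) + 315476 = \left(-6122 + 303696150\right) + 315476 = 303690028 + 315476 = 304005504$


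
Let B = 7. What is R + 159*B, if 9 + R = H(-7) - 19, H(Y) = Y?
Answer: 1078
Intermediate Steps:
R = -35 (R = -9 + (-7 - 19) = -9 - 26 = -35)
R + 159*B = -35 + 159*7 = -35 + 1113 = 1078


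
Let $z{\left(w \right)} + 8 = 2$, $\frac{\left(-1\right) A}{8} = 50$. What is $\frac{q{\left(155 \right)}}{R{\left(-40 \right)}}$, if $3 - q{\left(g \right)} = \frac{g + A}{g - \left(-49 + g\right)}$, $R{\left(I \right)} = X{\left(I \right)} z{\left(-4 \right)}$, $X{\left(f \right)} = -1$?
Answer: $\frac{4}{3} \approx 1.3333$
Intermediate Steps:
$A = -400$ ($A = \left(-8\right) 50 = -400$)
$z{\left(w \right)} = -6$ ($z{\left(w \right)} = -8 + 2 = -6$)
$R{\left(I \right)} = 6$ ($R{\left(I \right)} = \left(-1\right) \left(-6\right) = 6$)
$q{\left(g \right)} = \frac{547}{49} - \frac{g}{49}$ ($q{\left(g \right)} = 3 - \frac{g - 400}{g - \left(-49 + g\right)} = 3 - \frac{-400 + g}{49} = 3 - \left(-400 + g\right) \frac{1}{49} = 3 - \left(- \frac{400}{49} + \frac{g}{49}\right) = \frac{547}{49} - \frac{g}{49}$)
$\frac{q{\left(155 \right)}}{R{\left(-40 \right)}} = \frac{\frac{547}{49} - \frac{155}{49}}{6} = \left(\frac{547}{49} - \frac{155}{49}\right) \frac{1}{6} = 8 \cdot \frac{1}{6} = \frac{4}{3}$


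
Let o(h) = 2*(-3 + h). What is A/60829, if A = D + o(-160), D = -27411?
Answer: -27737/60829 ≈ -0.45598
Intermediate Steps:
o(h) = -6 + 2*h
A = -27737 (A = -27411 + (-6 + 2*(-160)) = -27411 + (-6 - 320) = -27411 - 326 = -27737)
A/60829 = -27737/60829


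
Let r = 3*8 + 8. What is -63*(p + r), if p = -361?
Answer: 20727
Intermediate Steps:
r = 32 (r = 24 + 8 = 32)
-63*(p + r) = -63*(-361 + 32) = -63*(-329) = 20727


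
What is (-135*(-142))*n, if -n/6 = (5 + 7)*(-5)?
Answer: 6901200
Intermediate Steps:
n = 360 (n = -6*(5 + 7)*(-5) = -72*(-5) = -6*(-60) = 360)
(-135*(-142))*n = -135*(-142)*360 = 19170*360 = 6901200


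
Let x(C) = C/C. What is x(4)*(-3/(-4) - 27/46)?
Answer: 15/92 ≈ 0.16304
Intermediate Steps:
x(C) = 1
x(4)*(-3/(-4) - 27/46) = 1*(-3/(-4) - 27/46) = 1*(-3*(-¼) - 27*1/46) = 1*(¾ - 27/46) = 1*(15/92) = 15/92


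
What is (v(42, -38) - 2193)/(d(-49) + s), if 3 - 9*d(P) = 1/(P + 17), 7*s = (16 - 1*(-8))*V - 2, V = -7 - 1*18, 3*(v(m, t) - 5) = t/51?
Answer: 10713664/419407 ≈ 25.545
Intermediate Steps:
v(m, t) = 5 + t/153 (v(m, t) = 5 + (t/51)/3 = 5 + t/153)
V = -25 (V = -7 - 18 = -25)
s = -86 (s = ((16 - 1*(-8))*(-25) - 2)/7 = ((16 + 8)*(-25) - 2)/7 = (24*(-25) - 2)/7 = (-600 - 2)/7 = (⅐)*(-602) = -86)
d(P) = ⅓ - 1/(9*(17 + P)) (d(P) = ⅓ - 1/(9*(P + 17)) = ⅓ - 1/(9*(17 + P)))
(v(42, -38) - 2193)/(d(-49) + s) = ((5 + (1/153)*(-38)) - 2193)/((50 + 3*(-49))/(9*(17 - 49)) - 86) = ((5 - 38/153) - 2193)/((⅑)*(50 - 147)/(-32) - 86) = (727/153 - 2193)/((⅑)*(-1/32)*(-97) - 86) = -334802/(153*(97/288 - 86)) = -334802/(153*(-24671/288)) = -334802/153*(-288/24671) = 10713664/419407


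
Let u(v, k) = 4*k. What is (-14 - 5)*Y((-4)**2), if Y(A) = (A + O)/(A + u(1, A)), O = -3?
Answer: -247/80 ≈ -3.0875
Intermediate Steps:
Y(A) = (-3 + A)/(5*A) (Y(A) = (A - 3)/(A + 4*A) = (-3 + A)/((5*A)) = (-3 + A)*(1/(5*A)) = (-3 + A)/(5*A))
(-14 - 5)*Y((-4)**2) = (-14 - 5)*((-3 + (-4)**2)/(5*((-4)**2))) = -19*(-3 + 16)/(5*16) = -19*13/(5*16) = -19*13/80 = -247/80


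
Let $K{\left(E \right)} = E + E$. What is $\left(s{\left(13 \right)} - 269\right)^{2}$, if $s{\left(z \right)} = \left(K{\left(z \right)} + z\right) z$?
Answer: $56644$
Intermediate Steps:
$K{\left(E \right)} = 2 E$
$s{\left(z \right)} = 3 z^{2}$ ($s{\left(z \right)} = \left(2 z + z\right) z = 3 z z = 3 z^{2}$)
$\left(s{\left(13 \right)} - 269\right)^{2} = \left(3 \cdot 13^{2} - 269\right)^{2} = \left(3 \cdot 169 - 269\right)^{2} = \left(507 - 269\right)^{2} = 238^{2} = 56644$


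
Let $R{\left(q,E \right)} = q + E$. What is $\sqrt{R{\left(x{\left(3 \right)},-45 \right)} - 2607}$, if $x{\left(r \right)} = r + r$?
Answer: $21 i \sqrt{6} \approx 51.439 i$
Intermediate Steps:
$x{\left(r \right)} = 2 r$
$R{\left(q,E \right)} = E + q$
$\sqrt{R{\left(x{\left(3 \right)},-45 \right)} - 2607} = \sqrt{\left(-45 + 2 \cdot 3\right) - 2607} = \sqrt{\left(-45 + 6\right) - 2607} = \sqrt{-39 - 2607} = \sqrt{-2646} = 21 i \sqrt{6}$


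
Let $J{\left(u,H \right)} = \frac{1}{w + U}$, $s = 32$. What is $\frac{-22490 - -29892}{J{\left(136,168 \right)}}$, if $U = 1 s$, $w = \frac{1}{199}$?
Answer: $\frac{47143338}{199} \approx 2.369 \cdot 10^{5}$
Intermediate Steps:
$w = \frac{1}{199} \approx 0.0050251$
$U = 32$ ($U = 1 \cdot 32 = 32$)
$J{\left(u,H \right)} = \frac{199}{6369}$ ($J{\left(u,H \right)} = \frac{1}{\frac{1}{199} + 32} = \frac{1}{\frac{6369}{199}} = \frac{199}{6369}$)
$\frac{-22490 - -29892}{J{\left(136,168 \right)}} = \frac{-22490 - -29892}{\frac{199}{6369}} = \left(-22490 + 29892\right) \frac{6369}{199} = 7402 \cdot \frac{6369}{199} = \frac{47143338}{199}$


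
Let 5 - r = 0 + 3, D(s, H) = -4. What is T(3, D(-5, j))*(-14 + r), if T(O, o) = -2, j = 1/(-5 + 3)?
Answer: 24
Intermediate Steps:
j = -1/2 (j = 1/(-2) = -1/2 ≈ -0.50000)
r = 2 (r = 5 - (0 + 3) = 5 - 1*3 = 5 - 3 = 2)
T(3, D(-5, j))*(-14 + r) = -2*(-14 + 2) = -2*(-12) = 24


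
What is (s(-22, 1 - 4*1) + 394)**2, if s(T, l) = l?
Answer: 152881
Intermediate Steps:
(s(-22, 1 - 4*1) + 394)**2 = ((1 - 4*1) + 394)**2 = ((1 - 4) + 394)**2 = (-3 + 394)**2 = 391**2 = 152881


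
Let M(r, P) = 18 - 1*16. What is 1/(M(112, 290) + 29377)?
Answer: 1/29379 ≈ 3.4038e-5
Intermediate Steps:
M(r, P) = 2 (M(r, P) = 18 - 16 = 2)
1/(M(112, 290) + 29377) = 1/(2 + 29377) = 1/29379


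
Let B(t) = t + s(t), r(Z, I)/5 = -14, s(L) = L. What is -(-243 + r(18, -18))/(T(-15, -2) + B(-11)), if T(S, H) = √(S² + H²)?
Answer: -6886/255 - 313*√229/255 ≈ -45.579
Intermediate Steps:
r(Z, I) = -70 (r(Z, I) = 5*(-14) = -70)
T(S, H) = √(H² + S²)
B(t) = 2*t (B(t) = t + t = 2*t)
-(-243 + r(18, -18))/(T(-15, -2) + B(-11)) = -(-243 - 70)/(√((-2)² + (-15)²) + 2*(-11)) = -(-313)/(√(4 + 225) - 22) = -(-313)/(√229 - 22) = -(-313)/(-22 + √229) = 313/(-22 + √229)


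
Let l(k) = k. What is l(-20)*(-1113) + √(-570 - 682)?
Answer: 22260 + 2*I*√313 ≈ 22260.0 + 35.384*I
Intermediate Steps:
l(-20)*(-1113) + √(-570 - 682) = -20*(-1113) + √(-570 - 682) = 22260 + √(-1252) = 22260 + 2*I*√313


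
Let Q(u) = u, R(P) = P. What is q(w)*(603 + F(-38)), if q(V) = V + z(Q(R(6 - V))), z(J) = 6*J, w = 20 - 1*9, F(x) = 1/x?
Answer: -22913/2 ≈ -11457.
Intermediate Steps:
w = 11 (w = 20 - 9 = 11)
q(V) = 36 - 5*V (q(V) = V + 6*(6 - V) = V + (36 - 6*V) = 36 - 5*V)
q(w)*(603 + F(-38)) = (36 - 5*11)*(603 + 1/(-38)) = (36 - 55)*(603 - 1/38) = -19*22913/38 = -22913/2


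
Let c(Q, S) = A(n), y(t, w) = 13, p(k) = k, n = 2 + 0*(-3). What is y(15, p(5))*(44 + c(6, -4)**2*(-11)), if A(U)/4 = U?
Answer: -8580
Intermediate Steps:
n = 2 (n = 2 + 0 = 2)
A(U) = 4*U
c(Q, S) = 8 (c(Q, S) = 4*2 = 8)
y(15, p(5))*(44 + c(6, -4)**2*(-11)) = 13*(44 + 8**2*(-11)) = 13*(44 + 64*(-11)) = 13*(44 - 704) = 13*(-660) = -8580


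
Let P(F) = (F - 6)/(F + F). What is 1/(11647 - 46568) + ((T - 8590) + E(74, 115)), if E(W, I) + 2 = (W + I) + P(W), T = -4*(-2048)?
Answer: -272034627/1292077 ≈ -210.54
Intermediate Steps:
T = 8192
P(F) = (-6 + F)/(2*F) (P(F) = (-6 + F)/((2*F)) = (-6 + F)*(1/(2*F)) = (-6 + F)/(2*F))
E(W, I) = -2 + I + W + (-6 + W)/(2*W) (E(W, I) = -2 + ((W + I) + (-6 + W)/(2*W)) = -2 + ((I + W) + (-6 + W)/(2*W)) = -2 + (I + W + (-6 + W)/(2*W)) = -2 + I + W + (-6 + W)/(2*W))
1/(11647 - 46568) + ((T - 8590) + E(74, 115)) = 1/(11647 - 46568) + ((8192 - 8590) + (-3/2 + 115 + 74 - 3/74)) = 1/(-34921) + (-398 + (-3/2 + 115 + 74 - 3*1/74)) = -1/34921 + (-398 + (-3/2 + 115 + 74 - 3/74)) = -1/34921 + (-398 + 6936/37) = -1/34921 - 7790/37 = -272034627/1292077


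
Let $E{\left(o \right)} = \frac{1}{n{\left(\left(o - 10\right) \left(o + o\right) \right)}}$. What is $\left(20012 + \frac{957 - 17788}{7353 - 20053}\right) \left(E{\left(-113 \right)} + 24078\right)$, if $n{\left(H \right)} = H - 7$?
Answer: $\frac{170077772757173469}{352945700} \approx 4.8188 \cdot 10^{8}$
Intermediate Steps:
$n{\left(H \right)} = -7 + H$ ($n{\left(H \right)} = H - 7 = -7 + H$)
$E{\left(o \right)} = \frac{1}{-7 + 2 o \left(-10 + o\right)}$ ($E{\left(o \right)} = \frac{1}{-7 + \left(o - 10\right) \left(o + o\right)} = \frac{1}{-7 + \left(o - 10\right) 2 o} = \frac{1}{-7 + \left(-10 + o\right) 2 o} = \frac{1}{-7 + 2 o \left(-10 + o\right)}$)
$\left(20012 + \frac{957 - 17788}{7353 - 20053}\right) \left(E{\left(-113 \right)} + 24078\right) = \left(20012 + \frac{957 - 17788}{7353 - 20053}\right) \left(\frac{1}{-7 + 2 \left(-113\right) \left(-10 - 113\right)} + 24078\right) = \left(20012 - \frac{16831}{-12700}\right) \left(\frac{1}{-7 + 2 \left(-113\right) \left(-123\right)} + 24078\right) = \left(20012 - - \frac{16831}{12700}\right) \left(\frac{1}{-7 + 27798} + 24078\right) = \left(20012 + \frac{16831}{12700}\right) \left(\frac{1}{27791} + 24078\right) = \frac{254169231 \left(\frac{1}{27791} + 24078\right)}{12700} = \frac{254169231}{12700} \cdot \frac{669151699}{27791} = \frac{170077772757173469}{352945700}$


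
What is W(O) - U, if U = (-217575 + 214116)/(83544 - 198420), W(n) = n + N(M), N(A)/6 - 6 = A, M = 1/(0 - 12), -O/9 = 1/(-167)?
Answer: 227166199/6394764 ≈ 35.524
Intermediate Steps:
O = 9/167 (O = -9/(-167) = -9*(-1/167) = 9/167 ≈ 0.053892)
M = -1/12 (M = 1/(-12) = -1/12 ≈ -0.083333)
N(A) = 36 + 6*A
W(n) = 71/2 + n (W(n) = n + (36 + 6*(-1/12)) = n + (36 - 1/2) = n + 71/2 = 71/2 + n)
U = 1153/38292 (U = -3459/(-114876) = -3459*(-1/114876) = 1153/38292 ≈ 0.030111)
W(O) - U = (71/2 + 9/167) - 1*1153/38292 = 11875/334 - 1153/38292 = 227166199/6394764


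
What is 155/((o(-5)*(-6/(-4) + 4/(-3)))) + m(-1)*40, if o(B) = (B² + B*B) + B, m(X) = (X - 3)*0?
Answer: 62/3 ≈ 20.667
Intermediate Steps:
m(X) = 0 (m(X) = (-3 + X)*0 = 0)
o(B) = B + 2*B² (o(B) = (B² + B²) + B = 2*B² + B = B + 2*B²)
155/((o(-5)*(-6/(-4) + 4/(-3)))) + m(-1)*40 = 155/(((-5*(1 + 2*(-5)))*(-6/(-4) + 4/(-3)))) + 0*40 = 155/(((-5*(1 - 10))*(-6*(-¼) + 4*(-⅓)))) + 0 = 155/(((-5*(-9))*(3/2 - 4/3))) + 0 = 155/((45*(⅙))) + 0 = 155/(15/2) + 0 = 155*(2/15) + 0 = 62/3 + 0 = 62/3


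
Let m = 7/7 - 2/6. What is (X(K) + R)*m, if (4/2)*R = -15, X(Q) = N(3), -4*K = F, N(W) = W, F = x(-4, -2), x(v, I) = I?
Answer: -3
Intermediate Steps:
F = -2
K = ½ (K = -¼*(-2) = ½ ≈ 0.50000)
X(Q) = 3
m = ⅔ (m = 7*(⅐) - 2*⅙ = 1 - ⅓ = ⅔ ≈ 0.66667)
R = -15/2 (R = (½)*(-15) = -15/2 ≈ -7.5000)
(X(K) + R)*m = (3 - 15/2)*(⅔) = -9/2*⅔ = -3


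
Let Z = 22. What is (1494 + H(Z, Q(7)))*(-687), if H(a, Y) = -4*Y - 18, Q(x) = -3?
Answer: -1022256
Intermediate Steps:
H(a, Y) = -18 - 4*Y
(1494 + H(Z, Q(7)))*(-687) = (1494 + (-18 - 4*(-3)))*(-687) = (1494 + (-18 + 12))*(-687) = (1494 - 6)*(-687) = 1488*(-687) = -1022256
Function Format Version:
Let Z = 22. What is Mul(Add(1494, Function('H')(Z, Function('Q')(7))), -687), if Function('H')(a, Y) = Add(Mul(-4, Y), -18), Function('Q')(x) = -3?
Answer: -1022256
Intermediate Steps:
Function('H')(a, Y) = Add(-18, Mul(-4, Y))
Mul(Add(1494, Function('H')(Z, Function('Q')(7))), -687) = Mul(Add(1494, Add(-18, Mul(-4, -3))), -687) = Mul(Add(1494, Add(-18, 12)), -687) = Mul(Add(1494, -6), -687) = Mul(1488, -687) = -1022256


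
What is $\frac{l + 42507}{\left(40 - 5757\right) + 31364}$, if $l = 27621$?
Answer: $\frac{23376}{8549} \approx 2.7344$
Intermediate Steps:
$\frac{l + 42507}{\left(40 - 5757\right) + 31364} = \frac{27621 + 42507}{\left(40 - 5757\right) + 31364} = \frac{70128}{\left(40 - 5757\right) + 31364} = \frac{70128}{-5717 + 31364} = \frac{70128}{25647} = 70128 \cdot \frac{1}{25647} = \frac{23376}{8549}$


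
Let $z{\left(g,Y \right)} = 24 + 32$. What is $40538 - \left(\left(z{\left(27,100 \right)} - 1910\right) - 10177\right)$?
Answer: $52569$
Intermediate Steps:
$z{\left(g,Y \right)} = 56$
$40538 - \left(\left(z{\left(27,100 \right)} - 1910\right) - 10177\right) = 40538 - \left(\left(56 - 1910\right) - 10177\right) = 40538 - \left(-1854 - 10177\right) = 40538 - -12031 = 40538 + 12031 = 52569$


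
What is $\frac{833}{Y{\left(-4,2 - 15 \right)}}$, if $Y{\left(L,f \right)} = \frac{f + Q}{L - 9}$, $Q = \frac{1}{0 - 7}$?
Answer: $\frac{75803}{92} \approx 823.95$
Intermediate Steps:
$Q = - \frac{1}{7}$ ($Q = \frac{1}{-7} = - \frac{1}{7} \approx -0.14286$)
$Y{\left(L,f \right)} = \frac{- \frac{1}{7} + f}{-9 + L}$ ($Y{\left(L,f \right)} = \frac{f - \frac{1}{7}}{L - 9} = \frac{- \frac{1}{7} + f}{-9 + L}$)
$\frac{833}{Y{\left(-4,2 - 15 \right)}} = \frac{833}{\frac{1}{-9 - 4} \left(- \frac{1}{7} + \left(2 - 15\right)\right)} = \frac{833}{\frac{1}{-13} \left(- \frac{1}{7} - 13\right)} = \frac{833}{\left(- \frac{1}{13}\right) \left(- \frac{92}{7}\right)} = \frac{833}{\frac{92}{91}} = 833 \cdot \frac{91}{92} = \frac{75803}{92}$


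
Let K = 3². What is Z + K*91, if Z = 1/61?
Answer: 49960/61 ≈ 819.02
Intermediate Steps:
Z = 1/61 ≈ 0.016393
K = 9
Z + K*91 = 1/61 + 9*91 = 1/61 + 819 = 49960/61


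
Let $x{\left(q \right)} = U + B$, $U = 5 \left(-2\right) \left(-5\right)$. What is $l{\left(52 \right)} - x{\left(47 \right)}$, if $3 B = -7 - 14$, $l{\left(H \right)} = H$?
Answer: $9$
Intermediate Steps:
$U = 50$ ($U = \left(-10\right) \left(-5\right) = 50$)
$B = -7$ ($B = \frac{-7 - 14}{3} = \frac{1}{3} \left(-21\right) = -7$)
$x{\left(q \right)} = 43$ ($x{\left(q \right)} = 50 - 7 = 43$)
$l{\left(52 \right)} - x{\left(47 \right)} = 52 - 43 = 9$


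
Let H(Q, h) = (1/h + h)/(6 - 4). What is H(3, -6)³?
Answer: -50653/1728 ≈ -29.313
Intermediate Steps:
H(Q, h) = h/2 + 1/(2*h) (H(Q, h) = (h + 1/h)/2 = (h + 1/h)*(½) = h/2 + 1/(2*h))
H(3, -6)³ = ((½)*(1 + (-6)²)/(-6))³ = ((½)*(-⅙)*(1 + 36))³ = ((½)*(-⅙)*37)³ = (-37/12)³ = -50653/1728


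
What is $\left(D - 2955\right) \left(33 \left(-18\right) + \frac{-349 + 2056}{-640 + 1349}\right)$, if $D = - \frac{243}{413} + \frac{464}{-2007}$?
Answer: $\frac{342549153551494}{195894573} \approx 1.7486 \cdot 10^{6}$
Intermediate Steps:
$D = - \frac{679333}{828891}$ ($D = \left(-243\right) \frac{1}{413} + 464 \left(- \frac{1}{2007}\right) = - \frac{243}{413} - \frac{464}{2007} = - \frac{679333}{828891} \approx -0.81957$)
$\left(D - 2955\right) \left(33 \left(-18\right) + \frac{-349 + 2056}{-640 + 1349}\right) = \left(- \frac{679333}{828891} - 2955\right) \left(33 \left(-18\right) + \frac{-349 + 2056}{-640 + 1349}\right) = - \frac{2450052238 \left(-594 + \frac{1707}{709}\right)}{828891} = \left(- \frac{2450052238}{828891}\right) \left(- \frac{419439}{709}\right) = \frac{342549153551494}{195894573}$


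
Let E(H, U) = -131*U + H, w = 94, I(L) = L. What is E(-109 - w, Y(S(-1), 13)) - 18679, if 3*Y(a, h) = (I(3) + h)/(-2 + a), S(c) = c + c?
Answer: -56122/3 ≈ -18707.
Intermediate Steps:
S(c) = 2*c
Y(a, h) = (3 + h)/(3*(-2 + a)) (Y(a, h) = ((3 + h)/(-2 + a))/3 = (3 + h)/(3*(-2 + a)))
E(H, U) = H - 131*U
E(-109 - w, Y(S(-1), 13)) - 18679 = ((-109 - 1*94) - 131*(3 + 13)/(3*(-2 + 2*(-1)))) - 18679 = ((-109 - 94) - 131*16/(3*(-2 - 2))) - 18679 = (-203 - 131*16/(3*(-4))) - 18679 = (-203 - 131*(-1)*16/(3*4)) - 18679 = (-203 - 131*(-4/3)) - 18679 = (-203 + 524/3) - 18679 = -85/3 - 18679 = -56122/3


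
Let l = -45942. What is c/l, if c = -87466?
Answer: 43733/22971 ≈ 1.9038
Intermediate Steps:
c/l = -87466/(-45942) = -87466*(-1/45942) = 43733/22971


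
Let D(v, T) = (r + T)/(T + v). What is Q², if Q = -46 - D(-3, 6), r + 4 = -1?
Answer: 19321/9 ≈ 2146.8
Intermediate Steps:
r = -5 (r = -4 - 1 = -5)
D(v, T) = (-5 + T)/(T + v)
Q = -139/3 (Q = -46 - (-5 + 6)/(6 - 3) = -46 - 1/3 = -46 - 1*⅓ = -46 - ⅓ = -139/3 ≈ -46.333)
Q² = (-139/3)² = 19321/9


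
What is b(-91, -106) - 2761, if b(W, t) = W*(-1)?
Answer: -2670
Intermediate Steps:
b(W, t) = -W
b(-91, -106) - 2761 = -1*(-91) - 2761 = 91 - 2761 = -2670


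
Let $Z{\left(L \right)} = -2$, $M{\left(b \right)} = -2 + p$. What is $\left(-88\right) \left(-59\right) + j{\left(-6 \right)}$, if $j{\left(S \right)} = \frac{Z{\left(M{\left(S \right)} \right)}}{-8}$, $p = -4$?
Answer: $\frac{20769}{4} \approx 5192.3$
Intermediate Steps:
$M{\left(b \right)} = -6$ ($M{\left(b \right)} = -2 - 4 = -6$)
$j{\left(S \right)} = \frac{1}{4}$ ($j{\left(S \right)} = - \frac{2}{-8} = \left(-2\right) \left(- \frac{1}{8}\right) = \frac{1}{4}$)
$\left(-88\right) \left(-59\right) + j{\left(-6 \right)} = \left(-88\right) \left(-59\right) + \frac{1}{4} = 5192 + \frac{1}{4} = \frac{20769}{4}$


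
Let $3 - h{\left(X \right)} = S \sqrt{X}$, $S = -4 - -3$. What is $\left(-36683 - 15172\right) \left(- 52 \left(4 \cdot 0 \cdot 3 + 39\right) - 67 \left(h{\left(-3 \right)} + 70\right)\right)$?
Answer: $358784745 + 3474285 i \sqrt{3} \approx 3.5878 \cdot 10^{8} + 6.0176 \cdot 10^{6} i$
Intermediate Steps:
$S = -1$ ($S = -4 + 3 = -1$)
$h{\left(X \right)} = 3 + \sqrt{X}$ ($h{\left(X \right)} = 3 - - \sqrt{X} = 3 + \sqrt{X}$)
$\left(-36683 - 15172\right) \left(- 52 \left(4 \cdot 0 \cdot 3 + 39\right) - 67 \left(h{\left(-3 \right)} + 70\right)\right) = \left(-36683 - 15172\right) \left(- 52 \left(4 \cdot 0 \cdot 3 + 39\right) - 67 \left(\left(3 + \sqrt{-3}\right) + 70\right)\right) = - 51855 \left(- 52 \left(0 \cdot 3 + 39\right) - 67 \left(\left(3 + i \sqrt{3}\right) + 70\right)\right) = - 51855 \left(- 52 \left(0 + 39\right) - 67 \left(73 + i \sqrt{3}\right)\right) = - 51855 \left(\left(-52\right) 39 - \left(4891 + 67 i \sqrt{3}\right)\right) = - 51855 \left(-2028 - \left(4891 + 67 i \sqrt{3}\right)\right) = - 51855 \left(-6919 - 67 i \sqrt{3}\right) = 358784745 + 3474285 i \sqrt{3}$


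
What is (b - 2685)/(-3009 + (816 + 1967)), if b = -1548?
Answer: 4233/226 ≈ 18.730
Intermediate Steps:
(b - 2685)/(-3009 + (816 + 1967)) = (-1548 - 2685)/(-3009 + (816 + 1967)) = -4233/(-3009 + 2783) = -4233/(-226) = -4233*(-1/226) = 4233/226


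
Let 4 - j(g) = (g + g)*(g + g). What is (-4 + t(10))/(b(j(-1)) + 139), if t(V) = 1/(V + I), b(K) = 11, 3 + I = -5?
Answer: -7/300 ≈ -0.023333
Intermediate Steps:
I = -8 (I = -3 - 5 = -8)
j(g) = 4 - 4*g**2 (j(g) = 4 - (g + g)*(g + g) = 4 - 2*g*2*g = 4 - 4*g**2)
t(V) = 1/(-8 + V) (t(V) = 1/(V - 8) = 1/(-8 + V))
(-4 + t(10))/(b(j(-1)) + 139) = (-4 + 1/(-8 + 10))/(11 + 139) = (-4 + 1/2)/150 = (-4 + 1/2)*(1/150) = -7/2*1/150 = -7/300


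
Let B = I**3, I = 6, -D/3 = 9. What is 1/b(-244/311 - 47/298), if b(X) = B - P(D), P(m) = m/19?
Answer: 19/4131 ≈ 0.0045994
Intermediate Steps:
D = -27 (D = -3*9 = -27)
P(m) = m/19 (P(m) = m*(1/19) = m/19)
B = 216 (B = 6**3 = 216)
b(X) = 4131/19 (b(X) = 216 - (-27)/19 = 216 - 1*(-27/19) = 216 + 27/19 = 4131/19)
1/b(-244/311 - 47/298) = 1/(4131/19) = 19/4131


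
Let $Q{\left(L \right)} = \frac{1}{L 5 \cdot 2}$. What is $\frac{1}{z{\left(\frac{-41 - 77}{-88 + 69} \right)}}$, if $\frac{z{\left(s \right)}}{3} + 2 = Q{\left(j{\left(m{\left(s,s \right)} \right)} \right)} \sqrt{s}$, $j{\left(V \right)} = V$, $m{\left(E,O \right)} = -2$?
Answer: $- \frac{7600}{45423} + \frac{10 \sqrt{2242}}{45423} \approx -0.15689$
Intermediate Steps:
$Q{\left(L \right)} = \frac{1}{10 L}$ ($Q{\left(L \right)} = \frac{1}{5 L 2} = \frac{1}{10 L}$)
$z{\left(s \right)} = -6 - \frac{3 \sqrt{s}}{20}$ ($z{\left(s \right)} = -6 + 3 \frac{1}{10 \left(-2\right)} \sqrt{s} = -6 + 3 \cdot \frac{1}{10} \left(- \frac{1}{2}\right) \sqrt{s} = -6 + 3 \left(- \frac{\sqrt{s}}{20}\right) = -6 - \frac{3 \sqrt{s}}{20}$)
$\frac{1}{z{\left(\frac{-41 - 77}{-88 + 69} \right)}} = \frac{1}{-6 - \frac{3 \sqrt{\frac{-41 - 77}{-88 + 69}}}{20}} = \frac{1}{-6 - \frac{3 \sqrt{- \frac{118}{-19}}}{20}} = \frac{1}{-6 - \frac{3 \sqrt{\left(-118\right) \left(- \frac{1}{19}\right)}}{20}} = \frac{1}{-6 - \frac{3 \sqrt{\frac{118}{19}}}{20}} = \frac{1}{-6 - \frac{3 \frac{\sqrt{2242}}{19}}{20}} = \frac{1}{-6 - \frac{3 \sqrt{2242}}{380}}$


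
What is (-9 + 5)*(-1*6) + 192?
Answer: 216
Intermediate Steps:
(-9 + 5)*(-1*6) + 192 = -4*(-6) + 192 = 24 + 192 = 216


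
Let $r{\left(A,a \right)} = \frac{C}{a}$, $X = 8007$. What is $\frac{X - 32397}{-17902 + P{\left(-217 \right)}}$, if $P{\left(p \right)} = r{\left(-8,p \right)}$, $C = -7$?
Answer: $\frac{252030}{184987} \approx 1.3624$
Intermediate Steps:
$r{\left(A,a \right)} = - \frac{7}{a}$
$P{\left(p \right)} = - \frac{7}{p}$
$\frac{X - 32397}{-17902 + P{\left(-217 \right)}} = \frac{8007 - 32397}{-17902 - \frac{7}{-217}} = - \frac{24390}{-17902 - - \frac{1}{31}} = - \frac{24390}{-17902 + \frac{1}{31}} = - \frac{24390}{- \frac{554961}{31}} = \left(-24390\right) \left(- \frac{31}{554961}\right) = \frac{252030}{184987}$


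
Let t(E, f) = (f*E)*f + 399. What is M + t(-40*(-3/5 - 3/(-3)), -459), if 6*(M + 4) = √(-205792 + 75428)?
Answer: -3370501 + I*√32591/3 ≈ -3.3705e+6 + 60.177*I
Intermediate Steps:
t(E, f) = 399 + E*f² (t(E, f) = (E*f)*f + 399 = E*f² + 399 = 399 + E*f²)
M = -4 + I*√32591/3 (M = -4 + √(-205792 + 75428)/6 = -4 + √(-130364)/6 = -4 + (2*I*√32591)/6 = -4 + I*√32591/3 ≈ -4.0 + 60.177*I)
M + t(-40*(-3/5 - 3/(-3)), -459) = (-4 + I*√32591/3) + (399 - 40*(-3/5 - 3/(-3))*(-459)²) = (-4 + I*√32591/3) + (399 - 40*(-3*⅕ - 3*(-⅓))*210681) = (-4 + I*√32591/3) + (399 - 40*(-⅗ + 1)*210681) = (-4 + I*√32591/3) + (399 - 40*⅖*210681) = (-4 + I*√32591/3) + (399 - 16*210681) = (-4 + I*√32591/3) + (399 - 3370896) = (-4 + I*√32591/3) - 3370497 = -3370501 + I*√32591/3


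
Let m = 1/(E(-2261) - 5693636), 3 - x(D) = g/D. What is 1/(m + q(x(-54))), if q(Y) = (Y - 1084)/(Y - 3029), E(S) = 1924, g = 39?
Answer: 61988435392/22135057077 ≈ 2.8005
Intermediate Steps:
x(D) = 3 - 39/D
q(Y) = (-1084 + Y)/(-3029 + Y)
m = -1/5691712 (m = 1/(1924 - 5693636) = 1/(-5691712) = -1/5691712 ≈ -1.7569e-7)
1/(m + q(x(-54))) = 1/(-1/5691712 + (-1084 + (3 - 39/(-54)))/(-3029 + (3 - 39/(-54)))) = 1/(-1/5691712 + (-1084 + (3 - 39*(-1/54)))/(-3029 + (3 - 39*(-1/54)))) = 1/(-1/5691712 + (-1084 + (3 + 13/18))/(-3029 + (3 + 13/18))) = 1/(-1/5691712 + (-1084 + 67/18)/(-3029 + 67/18)) = 1/(-1/5691712 - 19445/18/(-54455/18)) = 1/(-1/5691712 - 18/54455*(-19445/18)) = 1/(-1/5691712 + 3889/10891) = 1/(22135057077/61988435392) = 61988435392/22135057077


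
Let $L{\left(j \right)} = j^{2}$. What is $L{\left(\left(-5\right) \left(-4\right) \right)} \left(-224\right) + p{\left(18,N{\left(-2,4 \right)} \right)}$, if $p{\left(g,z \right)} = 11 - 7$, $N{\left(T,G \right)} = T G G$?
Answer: $-89596$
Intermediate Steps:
$N{\left(T,G \right)} = T G^{2}$ ($N{\left(T,G \right)} = G T G = T G^{2}$)
$p{\left(g,z \right)} = 4$ ($p{\left(g,z \right)} = 11 - 7 = 4$)
$L{\left(\left(-5\right) \left(-4\right) \right)} \left(-224\right) + p{\left(18,N{\left(-2,4 \right)} \right)} = \left(\left(-5\right) \left(-4\right)\right)^{2} \left(-224\right) + 4 = 20^{2} \left(-224\right) + 4 = 400 \left(-224\right) + 4 = -89600 + 4 = -89596$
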